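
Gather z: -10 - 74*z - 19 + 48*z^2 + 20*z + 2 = 48*z^2 - 54*z - 27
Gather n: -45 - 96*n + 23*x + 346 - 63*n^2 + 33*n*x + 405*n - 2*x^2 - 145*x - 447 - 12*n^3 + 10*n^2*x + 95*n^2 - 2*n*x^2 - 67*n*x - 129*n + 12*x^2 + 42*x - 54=-12*n^3 + n^2*(10*x + 32) + n*(-2*x^2 - 34*x + 180) + 10*x^2 - 80*x - 200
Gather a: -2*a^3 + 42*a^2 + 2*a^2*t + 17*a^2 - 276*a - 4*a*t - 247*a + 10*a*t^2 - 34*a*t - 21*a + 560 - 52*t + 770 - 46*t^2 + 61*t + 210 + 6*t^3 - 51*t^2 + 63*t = -2*a^3 + a^2*(2*t + 59) + a*(10*t^2 - 38*t - 544) + 6*t^3 - 97*t^2 + 72*t + 1540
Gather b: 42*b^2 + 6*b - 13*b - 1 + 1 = 42*b^2 - 7*b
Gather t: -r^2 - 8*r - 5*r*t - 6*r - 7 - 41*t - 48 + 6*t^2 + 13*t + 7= -r^2 - 14*r + 6*t^2 + t*(-5*r - 28) - 48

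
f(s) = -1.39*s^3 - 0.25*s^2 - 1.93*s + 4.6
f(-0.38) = 5.37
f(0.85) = 1.93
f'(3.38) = -51.26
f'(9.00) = -344.20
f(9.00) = -1046.33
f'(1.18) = -8.33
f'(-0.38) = -2.34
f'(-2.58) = -28.40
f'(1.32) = -9.86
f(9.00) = -1046.33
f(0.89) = 1.70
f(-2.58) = 31.79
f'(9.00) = -344.20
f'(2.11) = -21.55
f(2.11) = -13.64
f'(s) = -4.17*s^2 - 0.5*s - 1.93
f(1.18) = -0.31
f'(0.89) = -5.68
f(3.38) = -58.45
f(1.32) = -1.58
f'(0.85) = -5.37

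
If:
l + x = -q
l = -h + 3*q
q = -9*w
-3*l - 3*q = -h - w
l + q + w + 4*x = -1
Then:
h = 1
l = -1/109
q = 36/109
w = -4/109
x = -35/109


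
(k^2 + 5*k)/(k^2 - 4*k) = (k + 5)/(k - 4)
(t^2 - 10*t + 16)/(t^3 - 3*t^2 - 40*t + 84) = (t - 8)/(t^2 - t - 42)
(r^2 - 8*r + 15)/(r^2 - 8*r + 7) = (r^2 - 8*r + 15)/(r^2 - 8*r + 7)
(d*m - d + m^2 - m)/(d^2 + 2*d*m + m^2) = (m - 1)/(d + m)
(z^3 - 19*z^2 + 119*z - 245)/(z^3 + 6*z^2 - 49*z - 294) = (z^2 - 12*z + 35)/(z^2 + 13*z + 42)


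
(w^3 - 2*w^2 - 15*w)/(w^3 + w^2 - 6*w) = (w - 5)/(w - 2)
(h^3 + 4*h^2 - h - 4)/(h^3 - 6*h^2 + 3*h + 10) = (h^2 + 3*h - 4)/(h^2 - 7*h + 10)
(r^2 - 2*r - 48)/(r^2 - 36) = (r - 8)/(r - 6)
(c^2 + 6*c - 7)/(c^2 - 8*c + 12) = (c^2 + 6*c - 7)/(c^2 - 8*c + 12)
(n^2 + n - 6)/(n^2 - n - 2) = (n + 3)/(n + 1)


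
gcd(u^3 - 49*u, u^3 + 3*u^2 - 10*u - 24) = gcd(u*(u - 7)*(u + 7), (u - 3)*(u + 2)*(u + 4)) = 1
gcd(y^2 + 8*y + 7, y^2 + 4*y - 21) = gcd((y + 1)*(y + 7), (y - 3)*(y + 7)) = y + 7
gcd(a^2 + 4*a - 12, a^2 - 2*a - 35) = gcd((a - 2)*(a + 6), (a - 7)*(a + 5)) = 1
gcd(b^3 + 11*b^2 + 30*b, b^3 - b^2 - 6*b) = b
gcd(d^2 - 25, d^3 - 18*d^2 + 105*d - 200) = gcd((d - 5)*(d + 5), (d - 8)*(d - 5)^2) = d - 5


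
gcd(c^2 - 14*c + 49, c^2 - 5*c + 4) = 1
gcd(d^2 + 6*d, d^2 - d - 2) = 1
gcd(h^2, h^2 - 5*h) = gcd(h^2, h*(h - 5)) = h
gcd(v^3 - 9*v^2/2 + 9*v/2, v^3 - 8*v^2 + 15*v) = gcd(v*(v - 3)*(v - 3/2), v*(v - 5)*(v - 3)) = v^2 - 3*v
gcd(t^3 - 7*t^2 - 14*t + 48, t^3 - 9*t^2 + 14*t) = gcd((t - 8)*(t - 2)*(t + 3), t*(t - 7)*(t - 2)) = t - 2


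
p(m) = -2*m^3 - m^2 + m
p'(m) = -6*m^2 - 2*m + 1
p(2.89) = -53.74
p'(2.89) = -54.89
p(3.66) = -107.79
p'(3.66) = -86.69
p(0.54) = -0.07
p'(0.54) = -1.83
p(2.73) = -45.42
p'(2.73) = -49.18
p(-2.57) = 24.77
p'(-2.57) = -33.49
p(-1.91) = 8.38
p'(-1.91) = -17.07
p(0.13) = 0.11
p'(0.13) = 0.64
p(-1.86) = 7.55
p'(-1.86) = -16.04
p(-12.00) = 3300.00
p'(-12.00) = -839.00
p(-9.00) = 1368.00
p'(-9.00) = -467.00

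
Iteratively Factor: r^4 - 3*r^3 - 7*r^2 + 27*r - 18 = (r + 3)*(r^3 - 6*r^2 + 11*r - 6) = (r - 3)*(r + 3)*(r^2 - 3*r + 2) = (r - 3)*(r - 1)*(r + 3)*(r - 2)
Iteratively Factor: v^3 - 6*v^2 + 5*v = (v)*(v^2 - 6*v + 5) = v*(v - 5)*(v - 1)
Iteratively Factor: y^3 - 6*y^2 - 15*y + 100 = (y - 5)*(y^2 - y - 20) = (y - 5)*(y + 4)*(y - 5)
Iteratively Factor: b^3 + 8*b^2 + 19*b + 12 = (b + 3)*(b^2 + 5*b + 4) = (b + 1)*(b + 3)*(b + 4)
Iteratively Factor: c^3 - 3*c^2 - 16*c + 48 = (c - 4)*(c^2 + c - 12) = (c - 4)*(c + 4)*(c - 3)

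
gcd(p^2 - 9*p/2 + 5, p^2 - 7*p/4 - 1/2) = p - 2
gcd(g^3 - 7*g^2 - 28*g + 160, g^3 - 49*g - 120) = g^2 - 3*g - 40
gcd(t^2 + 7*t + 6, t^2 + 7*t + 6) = t^2 + 7*t + 6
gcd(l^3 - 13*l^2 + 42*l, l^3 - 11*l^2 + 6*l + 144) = l - 6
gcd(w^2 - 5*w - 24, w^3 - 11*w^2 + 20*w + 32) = w - 8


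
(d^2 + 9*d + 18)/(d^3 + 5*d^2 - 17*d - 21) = (d^2 + 9*d + 18)/(d^3 + 5*d^2 - 17*d - 21)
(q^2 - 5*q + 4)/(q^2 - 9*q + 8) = (q - 4)/(q - 8)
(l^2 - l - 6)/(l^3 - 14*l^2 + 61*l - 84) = (l + 2)/(l^2 - 11*l + 28)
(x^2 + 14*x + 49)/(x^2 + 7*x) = (x + 7)/x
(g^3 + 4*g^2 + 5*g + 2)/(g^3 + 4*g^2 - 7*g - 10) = (g^2 + 3*g + 2)/(g^2 + 3*g - 10)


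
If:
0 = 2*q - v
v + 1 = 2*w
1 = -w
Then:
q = -3/2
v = -3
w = -1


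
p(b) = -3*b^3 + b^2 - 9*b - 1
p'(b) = -9*b^2 + 2*b - 9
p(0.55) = -6.15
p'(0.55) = -10.62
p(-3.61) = 185.66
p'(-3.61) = -133.51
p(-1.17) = 15.70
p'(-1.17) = -23.66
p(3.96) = -207.26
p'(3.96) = -142.21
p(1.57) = -24.27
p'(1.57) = -28.04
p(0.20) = -2.78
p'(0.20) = -8.96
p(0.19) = -2.69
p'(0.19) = -8.94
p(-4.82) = 401.55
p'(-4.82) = -227.73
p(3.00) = -100.00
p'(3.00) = -84.00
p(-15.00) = 10484.00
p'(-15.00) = -2064.00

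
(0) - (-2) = 2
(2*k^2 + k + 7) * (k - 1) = 2*k^3 - k^2 + 6*k - 7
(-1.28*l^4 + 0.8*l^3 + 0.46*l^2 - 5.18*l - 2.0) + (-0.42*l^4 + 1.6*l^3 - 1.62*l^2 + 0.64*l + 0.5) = -1.7*l^4 + 2.4*l^3 - 1.16*l^2 - 4.54*l - 1.5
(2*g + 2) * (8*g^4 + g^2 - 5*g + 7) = 16*g^5 + 16*g^4 + 2*g^3 - 8*g^2 + 4*g + 14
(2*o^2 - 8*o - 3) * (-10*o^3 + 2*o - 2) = -20*o^5 + 80*o^4 + 34*o^3 - 20*o^2 + 10*o + 6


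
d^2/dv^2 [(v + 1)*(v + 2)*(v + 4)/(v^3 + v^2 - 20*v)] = 4*(3*v^6 + 51*v^5 + 255*v^4 + 449*v^3 - 228*v^2 - 240*v + 1600)/(v^3*(v^6 + 3*v^5 - 57*v^4 - 119*v^3 + 1140*v^2 + 1200*v - 8000))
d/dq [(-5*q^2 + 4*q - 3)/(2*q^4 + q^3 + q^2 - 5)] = (q*(5*q^2 - 4*q + 3)*(8*q^2 + 3*q + 2) + 2*(2 - 5*q)*(2*q^4 + q^3 + q^2 - 5))/(2*q^4 + q^3 + q^2 - 5)^2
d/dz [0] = 0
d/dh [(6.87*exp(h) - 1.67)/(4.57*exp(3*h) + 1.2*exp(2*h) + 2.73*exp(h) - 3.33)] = (-62.7918*exp(3*h) + 14.6517*exp(2*h) + 4.008*exp(h) - 18.318)*exp(h)/(20.8849*exp(6*h) + 10.968*exp(5*h) + 26.3922*exp(4*h) - 23.8842*exp(3*h) - 0.5391*exp(2*h) - 18.1818*exp(h) + 11.0889)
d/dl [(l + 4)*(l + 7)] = 2*l + 11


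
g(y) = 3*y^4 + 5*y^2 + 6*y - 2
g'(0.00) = 6.00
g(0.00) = -2.00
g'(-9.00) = -8832.00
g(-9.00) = 20032.00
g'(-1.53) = -52.28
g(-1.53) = 16.96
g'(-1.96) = -103.95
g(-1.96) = 49.72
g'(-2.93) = -325.15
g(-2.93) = 244.45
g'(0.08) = 6.81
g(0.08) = -1.49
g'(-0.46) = 0.23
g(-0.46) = -3.57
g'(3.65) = 626.03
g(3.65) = 618.98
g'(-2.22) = -147.49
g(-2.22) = 82.19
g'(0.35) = 10.01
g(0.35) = 0.76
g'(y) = 12*y^3 + 10*y + 6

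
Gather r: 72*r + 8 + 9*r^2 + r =9*r^2 + 73*r + 8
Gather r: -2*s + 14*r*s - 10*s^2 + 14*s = 14*r*s - 10*s^2 + 12*s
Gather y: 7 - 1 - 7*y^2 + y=-7*y^2 + y + 6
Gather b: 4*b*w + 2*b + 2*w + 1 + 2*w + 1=b*(4*w + 2) + 4*w + 2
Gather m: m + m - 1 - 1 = 2*m - 2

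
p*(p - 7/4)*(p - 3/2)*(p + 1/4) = p^4 - 3*p^3 + 29*p^2/16 + 21*p/32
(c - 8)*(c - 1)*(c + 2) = c^3 - 7*c^2 - 10*c + 16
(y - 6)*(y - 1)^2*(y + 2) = y^4 - 6*y^3 - 3*y^2 + 20*y - 12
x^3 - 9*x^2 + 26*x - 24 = (x - 4)*(x - 3)*(x - 2)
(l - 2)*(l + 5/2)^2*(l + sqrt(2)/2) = l^4 + sqrt(2)*l^3/2 + 3*l^3 - 15*l^2/4 + 3*sqrt(2)*l^2/2 - 25*l/2 - 15*sqrt(2)*l/8 - 25*sqrt(2)/4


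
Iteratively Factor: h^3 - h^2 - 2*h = (h)*(h^2 - h - 2) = h*(h + 1)*(h - 2)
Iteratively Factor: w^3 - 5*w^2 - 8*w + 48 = (w + 3)*(w^2 - 8*w + 16) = (w - 4)*(w + 3)*(w - 4)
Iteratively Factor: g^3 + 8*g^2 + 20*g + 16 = (g + 2)*(g^2 + 6*g + 8) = (g + 2)^2*(g + 4)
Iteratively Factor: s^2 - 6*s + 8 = (s - 2)*(s - 4)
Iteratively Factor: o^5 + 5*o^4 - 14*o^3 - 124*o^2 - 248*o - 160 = (o + 4)*(o^4 + o^3 - 18*o^2 - 52*o - 40) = (o + 2)*(o + 4)*(o^3 - o^2 - 16*o - 20) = (o + 2)^2*(o + 4)*(o^2 - 3*o - 10) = (o - 5)*(o + 2)^2*(o + 4)*(o + 2)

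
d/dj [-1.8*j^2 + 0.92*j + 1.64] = 0.92 - 3.6*j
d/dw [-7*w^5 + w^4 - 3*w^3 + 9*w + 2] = -35*w^4 + 4*w^3 - 9*w^2 + 9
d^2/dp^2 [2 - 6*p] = 0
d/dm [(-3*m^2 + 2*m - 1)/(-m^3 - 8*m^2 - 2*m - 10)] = (-3*m^4 + 4*m^3 + 19*m^2 + 44*m - 22)/(m^6 + 16*m^5 + 68*m^4 + 52*m^3 + 164*m^2 + 40*m + 100)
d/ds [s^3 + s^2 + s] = 3*s^2 + 2*s + 1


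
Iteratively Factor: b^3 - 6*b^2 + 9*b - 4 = (b - 4)*(b^2 - 2*b + 1) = (b - 4)*(b - 1)*(b - 1)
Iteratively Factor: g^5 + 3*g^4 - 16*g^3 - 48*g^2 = (g - 4)*(g^4 + 7*g^3 + 12*g^2) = g*(g - 4)*(g^3 + 7*g^2 + 12*g) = g^2*(g - 4)*(g^2 + 7*g + 12) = g^2*(g - 4)*(g + 4)*(g + 3)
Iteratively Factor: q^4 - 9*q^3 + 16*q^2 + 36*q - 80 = (q - 4)*(q^3 - 5*q^2 - 4*q + 20) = (q - 4)*(q + 2)*(q^2 - 7*q + 10) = (q - 4)*(q - 2)*(q + 2)*(q - 5)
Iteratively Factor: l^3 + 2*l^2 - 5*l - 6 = (l + 3)*(l^2 - l - 2) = (l + 1)*(l + 3)*(l - 2)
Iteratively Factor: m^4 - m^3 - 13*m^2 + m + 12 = (m - 1)*(m^3 - 13*m - 12) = (m - 4)*(m - 1)*(m^2 + 4*m + 3) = (m - 4)*(m - 1)*(m + 3)*(m + 1)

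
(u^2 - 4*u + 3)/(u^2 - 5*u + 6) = (u - 1)/(u - 2)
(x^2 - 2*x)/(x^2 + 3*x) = (x - 2)/(x + 3)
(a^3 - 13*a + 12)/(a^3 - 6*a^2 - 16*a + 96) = (a^2 - 4*a + 3)/(a^2 - 10*a + 24)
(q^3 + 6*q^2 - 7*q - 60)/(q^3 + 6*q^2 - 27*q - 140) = (q^2 + 2*q - 15)/(q^2 + 2*q - 35)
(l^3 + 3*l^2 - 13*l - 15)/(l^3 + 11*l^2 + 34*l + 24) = (l^2 + 2*l - 15)/(l^2 + 10*l + 24)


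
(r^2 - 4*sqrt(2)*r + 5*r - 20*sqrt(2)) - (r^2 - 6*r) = -4*sqrt(2)*r + 11*r - 20*sqrt(2)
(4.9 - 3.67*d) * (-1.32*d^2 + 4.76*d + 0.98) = 4.8444*d^3 - 23.9372*d^2 + 19.7274*d + 4.802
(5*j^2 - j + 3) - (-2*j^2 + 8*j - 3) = 7*j^2 - 9*j + 6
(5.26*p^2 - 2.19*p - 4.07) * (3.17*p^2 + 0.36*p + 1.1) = 16.6742*p^4 - 5.0487*p^3 - 7.9043*p^2 - 3.8742*p - 4.477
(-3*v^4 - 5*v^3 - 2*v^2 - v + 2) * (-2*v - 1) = 6*v^5 + 13*v^4 + 9*v^3 + 4*v^2 - 3*v - 2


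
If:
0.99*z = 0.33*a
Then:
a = 3.0*z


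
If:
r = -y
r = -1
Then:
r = -1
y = 1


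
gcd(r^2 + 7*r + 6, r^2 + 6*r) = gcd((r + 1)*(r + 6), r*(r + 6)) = r + 6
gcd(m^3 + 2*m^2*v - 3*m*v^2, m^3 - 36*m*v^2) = m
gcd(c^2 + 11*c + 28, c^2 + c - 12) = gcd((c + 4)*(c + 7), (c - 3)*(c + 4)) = c + 4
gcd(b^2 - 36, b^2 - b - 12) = 1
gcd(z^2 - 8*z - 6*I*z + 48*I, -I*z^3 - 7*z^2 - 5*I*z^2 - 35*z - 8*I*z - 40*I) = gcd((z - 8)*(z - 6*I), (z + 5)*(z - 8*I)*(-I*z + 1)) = 1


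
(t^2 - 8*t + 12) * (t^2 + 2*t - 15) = t^4 - 6*t^3 - 19*t^2 + 144*t - 180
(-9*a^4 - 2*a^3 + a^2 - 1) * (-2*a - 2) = 18*a^5 + 22*a^4 + 2*a^3 - 2*a^2 + 2*a + 2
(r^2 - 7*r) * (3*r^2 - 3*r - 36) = 3*r^4 - 24*r^3 - 15*r^2 + 252*r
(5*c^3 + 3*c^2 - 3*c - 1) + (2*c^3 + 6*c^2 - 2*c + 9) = 7*c^3 + 9*c^2 - 5*c + 8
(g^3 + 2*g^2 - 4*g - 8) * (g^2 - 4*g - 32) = g^5 - 2*g^4 - 44*g^3 - 56*g^2 + 160*g + 256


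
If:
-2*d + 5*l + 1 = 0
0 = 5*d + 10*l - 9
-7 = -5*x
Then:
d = 11/9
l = 13/45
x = 7/5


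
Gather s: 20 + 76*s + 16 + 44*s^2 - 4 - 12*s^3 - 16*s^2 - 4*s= -12*s^3 + 28*s^2 + 72*s + 32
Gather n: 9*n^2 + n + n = 9*n^2 + 2*n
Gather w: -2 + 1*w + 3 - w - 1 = 0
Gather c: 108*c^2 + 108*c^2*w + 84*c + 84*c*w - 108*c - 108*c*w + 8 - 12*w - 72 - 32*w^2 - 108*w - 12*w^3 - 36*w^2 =c^2*(108*w + 108) + c*(-24*w - 24) - 12*w^3 - 68*w^2 - 120*w - 64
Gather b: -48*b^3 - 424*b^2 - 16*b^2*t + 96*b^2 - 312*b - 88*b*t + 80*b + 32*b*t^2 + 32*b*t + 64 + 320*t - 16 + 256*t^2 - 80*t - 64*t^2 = -48*b^3 + b^2*(-16*t - 328) + b*(32*t^2 - 56*t - 232) + 192*t^2 + 240*t + 48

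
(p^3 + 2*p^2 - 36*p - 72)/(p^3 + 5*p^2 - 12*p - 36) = (p - 6)/(p - 3)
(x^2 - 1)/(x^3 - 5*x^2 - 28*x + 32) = (x + 1)/(x^2 - 4*x - 32)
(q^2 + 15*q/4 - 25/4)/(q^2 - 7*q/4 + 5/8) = 2*(q + 5)/(2*q - 1)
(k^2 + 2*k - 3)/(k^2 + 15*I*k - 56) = (k^2 + 2*k - 3)/(k^2 + 15*I*k - 56)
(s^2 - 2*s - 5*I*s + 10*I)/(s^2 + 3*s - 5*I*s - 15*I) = (s - 2)/(s + 3)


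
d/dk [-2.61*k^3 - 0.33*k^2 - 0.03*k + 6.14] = -7.83*k^2 - 0.66*k - 0.03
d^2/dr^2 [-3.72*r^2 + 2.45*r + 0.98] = -7.44000000000000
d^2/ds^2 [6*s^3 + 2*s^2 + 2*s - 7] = 36*s + 4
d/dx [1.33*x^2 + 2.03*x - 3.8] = 2.66*x + 2.03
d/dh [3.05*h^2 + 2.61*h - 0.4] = 6.1*h + 2.61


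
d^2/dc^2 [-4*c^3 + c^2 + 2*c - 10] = 2 - 24*c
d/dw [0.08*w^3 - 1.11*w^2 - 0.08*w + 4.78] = 0.24*w^2 - 2.22*w - 0.08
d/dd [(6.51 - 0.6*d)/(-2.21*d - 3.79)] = (36.821031*d + 63.145569)/(2.21*d + 3.79)^3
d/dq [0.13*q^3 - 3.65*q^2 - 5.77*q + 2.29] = 0.39*q^2 - 7.3*q - 5.77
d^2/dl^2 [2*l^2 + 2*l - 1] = 4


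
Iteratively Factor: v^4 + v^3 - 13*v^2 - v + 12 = (v - 1)*(v^3 + 2*v^2 - 11*v - 12) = (v - 1)*(v + 4)*(v^2 - 2*v - 3) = (v - 1)*(v + 1)*(v + 4)*(v - 3)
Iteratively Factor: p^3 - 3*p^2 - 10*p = (p + 2)*(p^2 - 5*p) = p*(p + 2)*(p - 5)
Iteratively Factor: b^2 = (b)*(b)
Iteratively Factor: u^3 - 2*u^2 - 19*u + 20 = (u + 4)*(u^2 - 6*u + 5) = (u - 1)*(u + 4)*(u - 5)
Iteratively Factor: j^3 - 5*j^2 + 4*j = (j - 4)*(j^2 - j) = (j - 4)*(j - 1)*(j)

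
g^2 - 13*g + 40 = (g - 8)*(g - 5)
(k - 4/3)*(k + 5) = k^2 + 11*k/3 - 20/3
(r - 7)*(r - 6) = r^2 - 13*r + 42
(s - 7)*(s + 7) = s^2 - 49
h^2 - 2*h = h*(h - 2)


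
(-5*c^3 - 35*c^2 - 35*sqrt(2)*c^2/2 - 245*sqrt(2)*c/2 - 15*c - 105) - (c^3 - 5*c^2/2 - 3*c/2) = -6*c^3 - 65*c^2/2 - 35*sqrt(2)*c^2/2 - 245*sqrt(2)*c/2 - 27*c/2 - 105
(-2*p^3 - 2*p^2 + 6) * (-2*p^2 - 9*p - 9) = 4*p^5 + 22*p^4 + 36*p^3 + 6*p^2 - 54*p - 54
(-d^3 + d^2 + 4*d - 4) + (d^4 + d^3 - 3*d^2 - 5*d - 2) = d^4 - 2*d^2 - d - 6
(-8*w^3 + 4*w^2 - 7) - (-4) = -8*w^3 + 4*w^2 - 3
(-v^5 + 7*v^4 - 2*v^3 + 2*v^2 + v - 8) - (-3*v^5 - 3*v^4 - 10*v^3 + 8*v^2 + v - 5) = 2*v^5 + 10*v^4 + 8*v^3 - 6*v^2 - 3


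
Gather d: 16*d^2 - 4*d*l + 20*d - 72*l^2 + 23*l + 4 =16*d^2 + d*(20 - 4*l) - 72*l^2 + 23*l + 4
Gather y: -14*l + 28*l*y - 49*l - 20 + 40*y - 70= -63*l + y*(28*l + 40) - 90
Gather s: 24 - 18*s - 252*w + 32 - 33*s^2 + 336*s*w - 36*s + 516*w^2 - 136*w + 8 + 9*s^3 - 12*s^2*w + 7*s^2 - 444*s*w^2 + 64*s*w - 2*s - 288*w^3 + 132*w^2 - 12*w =9*s^3 + s^2*(-12*w - 26) + s*(-444*w^2 + 400*w - 56) - 288*w^3 + 648*w^2 - 400*w + 64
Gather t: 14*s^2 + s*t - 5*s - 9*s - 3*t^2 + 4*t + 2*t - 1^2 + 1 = 14*s^2 - 14*s - 3*t^2 + t*(s + 6)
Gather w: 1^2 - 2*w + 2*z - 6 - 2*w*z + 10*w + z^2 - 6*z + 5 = w*(8 - 2*z) + z^2 - 4*z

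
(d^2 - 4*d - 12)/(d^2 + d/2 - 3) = 2*(d - 6)/(2*d - 3)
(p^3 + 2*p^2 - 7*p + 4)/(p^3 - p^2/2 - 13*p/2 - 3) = 2*(-p^3 - 2*p^2 + 7*p - 4)/(-2*p^3 + p^2 + 13*p + 6)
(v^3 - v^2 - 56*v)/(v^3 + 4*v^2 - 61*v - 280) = v/(v + 5)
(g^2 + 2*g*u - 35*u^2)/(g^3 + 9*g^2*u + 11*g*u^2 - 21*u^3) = (-g + 5*u)/(-g^2 - 2*g*u + 3*u^2)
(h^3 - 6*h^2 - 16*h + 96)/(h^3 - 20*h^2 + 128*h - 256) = (h^2 - 2*h - 24)/(h^2 - 16*h + 64)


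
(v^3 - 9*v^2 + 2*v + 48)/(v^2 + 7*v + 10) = (v^2 - 11*v + 24)/(v + 5)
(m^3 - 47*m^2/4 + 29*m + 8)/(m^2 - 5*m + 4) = (m^2 - 31*m/4 - 2)/(m - 1)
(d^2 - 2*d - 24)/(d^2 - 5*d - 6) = (d + 4)/(d + 1)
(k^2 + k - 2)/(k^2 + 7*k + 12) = (k^2 + k - 2)/(k^2 + 7*k + 12)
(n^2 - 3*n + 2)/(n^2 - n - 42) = (-n^2 + 3*n - 2)/(-n^2 + n + 42)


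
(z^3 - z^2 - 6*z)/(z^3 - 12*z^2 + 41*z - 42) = z*(z + 2)/(z^2 - 9*z + 14)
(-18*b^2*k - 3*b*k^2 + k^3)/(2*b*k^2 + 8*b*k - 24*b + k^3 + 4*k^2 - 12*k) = k*(-18*b^2 - 3*b*k + k^2)/(2*b*k^2 + 8*b*k - 24*b + k^3 + 4*k^2 - 12*k)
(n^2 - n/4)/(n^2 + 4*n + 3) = n*(4*n - 1)/(4*(n^2 + 4*n + 3))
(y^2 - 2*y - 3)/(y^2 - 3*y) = (y + 1)/y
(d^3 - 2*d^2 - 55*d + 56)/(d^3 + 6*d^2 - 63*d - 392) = (d - 1)/(d + 7)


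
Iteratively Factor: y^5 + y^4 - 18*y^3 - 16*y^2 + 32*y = (y + 4)*(y^4 - 3*y^3 - 6*y^2 + 8*y) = (y - 1)*(y + 4)*(y^3 - 2*y^2 - 8*y) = (y - 4)*(y - 1)*(y + 4)*(y^2 + 2*y) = y*(y - 4)*(y - 1)*(y + 4)*(y + 2)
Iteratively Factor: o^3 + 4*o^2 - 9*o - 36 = (o - 3)*(o^2 + 7*o + 12) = (o - 3)*(o + 3)*(o + 4)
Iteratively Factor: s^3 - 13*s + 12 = (s + 4)*(s^2 - 4*s + 3) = (s - 3)*(s + 4)*(s - 1)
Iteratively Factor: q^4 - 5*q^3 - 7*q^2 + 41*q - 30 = (q - 2)*(q^3 - 3*q^2 - 13*q + 15) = (q - 5)*(q - 2)*(q^2 + 2*q - 3) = (q - 5)*(q - 2)*(q - 1)*(q + 3)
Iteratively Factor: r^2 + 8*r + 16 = (r + 4)*(r + 4)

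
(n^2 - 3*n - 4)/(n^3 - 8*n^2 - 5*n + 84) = (n + 1)/(n^2 - 4*n - 21)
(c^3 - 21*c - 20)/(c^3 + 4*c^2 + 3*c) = (c^2 - c - 20)/(c*(c + 3))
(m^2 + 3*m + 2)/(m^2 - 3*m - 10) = (m + 1)/(m - 5)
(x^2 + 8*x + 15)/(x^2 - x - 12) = (x + 5)/(x - 4)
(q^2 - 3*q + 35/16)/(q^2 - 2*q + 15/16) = (4*q - 7)/(4*q - 3)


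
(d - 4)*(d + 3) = d^2 - d - 12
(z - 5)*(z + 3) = z^2 - 2*z - 15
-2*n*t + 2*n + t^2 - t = (-2*n + t)*(t - 1)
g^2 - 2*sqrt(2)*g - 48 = (g - 6*sqrt(2))*(g + 4*sqrt(2))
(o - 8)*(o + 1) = o^2 - 7*o - 8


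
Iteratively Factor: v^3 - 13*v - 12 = (v - 4)*(v^2 + 4*v + 3) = (v - 4)*(v + 1)*(v + 3)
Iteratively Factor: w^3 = (w)*(w^2) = w^2*(w)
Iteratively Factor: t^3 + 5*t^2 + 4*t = (t + 4)*(t^2 + t) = t*(t + 4)*(t + 1)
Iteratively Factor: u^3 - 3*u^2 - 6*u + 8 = (u + 2)*(u^2 - 5*u + 4) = (u - 4)*(u + 2)*(u - 1)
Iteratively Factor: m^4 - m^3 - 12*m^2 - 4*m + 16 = (m - 4)*(m^3 + 3*m^2 - 4) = (m - 4)*(m + 2)*(m^2 + m - 2) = (m - 4)*(m + 2)^2*(m - 1)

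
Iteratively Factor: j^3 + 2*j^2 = (j + 2)*(j^2) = j*(j + 2)*(j)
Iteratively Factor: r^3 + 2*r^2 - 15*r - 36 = (r + 3)*(r^2 - r - 12) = (r + 3)^2*(r - 4)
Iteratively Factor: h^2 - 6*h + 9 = (h - 3)*(h - 3)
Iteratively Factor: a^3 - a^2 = (a)*(a^2 - a) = a*(a - 1)*(a)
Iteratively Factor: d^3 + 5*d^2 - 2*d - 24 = (d + 4)*(d^2 + d - 6) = (d - 2)*(d + 4)*(d + 3)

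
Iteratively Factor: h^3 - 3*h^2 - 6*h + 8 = (h - 1)*(h^2 - 2*h - 8) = (h - 1)*(h + 2)*(h - 4)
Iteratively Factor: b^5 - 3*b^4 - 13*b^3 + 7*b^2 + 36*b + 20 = (b + 2)*(b^4 - 5*b^3 - 3*b^2 + 13*b + 10) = (b + 1)*(b + 2)*(b^3 - 6*b^2 + 3*b + 10) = (b + 1)^2*(b + 2)*(b^2 - 7*b + 10) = (b - 2)*(b + 1)^2*(b + 2)*(b - 5)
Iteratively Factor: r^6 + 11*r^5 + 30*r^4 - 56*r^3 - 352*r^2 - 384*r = (r + 2)*(r^5 + 9*r^4 + 12*r^3 - 80*r^2 - 192*r) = (r + 2)*(r + 4)*(r^4 + 5*r^3 - 8*r^2 - 48*r) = (r - 3)*(r + 2)*(r + 4)*(r^3 + 8*r^2 + 16*r) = (r - 3)*(r + 2)*(r + 4)^2*(r^2 + 4*r) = (r - 3)*(r + 2)*(r + 4)^3*(r)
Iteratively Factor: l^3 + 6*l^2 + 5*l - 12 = (l + 4)*(l^2 + 2*l - 3) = (l + 3)*(l + 4)*(l - 1)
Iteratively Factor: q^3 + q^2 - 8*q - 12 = (q - 3)*(q^2 + 4*q + 4) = (q - 3)*(q + 2)*(q + 2)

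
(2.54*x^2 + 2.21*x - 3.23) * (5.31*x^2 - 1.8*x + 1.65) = 13.4874*x^4 + 7.1631*x^3 - 16.9383*x^2 + 9.4605*x - 5.3295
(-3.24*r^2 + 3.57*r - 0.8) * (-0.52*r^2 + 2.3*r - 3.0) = 1.6848*r^4 - 9.3084*r^3 + 18.347*r^2 - 12.55*r + 2.4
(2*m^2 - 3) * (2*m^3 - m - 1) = 4*m^5 - 8*m^3 - 2*m^2 + 3*m + 3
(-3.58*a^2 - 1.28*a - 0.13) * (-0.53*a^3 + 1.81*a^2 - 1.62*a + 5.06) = 1.8974*a^5 - 5.8014*a^4 + 3.5517*a^3 - 16.2765*a^2 - 6.2662*a - 0.6578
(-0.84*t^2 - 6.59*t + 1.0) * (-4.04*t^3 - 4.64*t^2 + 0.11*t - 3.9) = 3.3936*t^5 + 30.5212*t^4 + 26.4452*t^3 - 2.0889*t^2 + 25.811*t - 3.9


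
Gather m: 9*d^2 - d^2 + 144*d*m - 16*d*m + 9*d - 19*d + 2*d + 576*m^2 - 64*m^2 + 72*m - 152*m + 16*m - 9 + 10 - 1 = 8*d^2 - 8*d + 512*m^2 + m*(128*d - 64)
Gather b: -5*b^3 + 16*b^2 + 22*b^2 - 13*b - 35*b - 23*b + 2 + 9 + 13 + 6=-5*b^3 + 38*b^2 - 71*b + 30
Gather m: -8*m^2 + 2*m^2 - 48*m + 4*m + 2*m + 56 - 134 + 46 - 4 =-6*m^2 - 42*m - 36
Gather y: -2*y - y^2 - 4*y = -y^2 - 6*y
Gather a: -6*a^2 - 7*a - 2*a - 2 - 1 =-6*a^2 - 9*a - 3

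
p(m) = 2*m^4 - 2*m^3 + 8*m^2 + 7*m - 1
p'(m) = 8*m^3 - 6*m^2 + 16*m + 7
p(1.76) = 44.39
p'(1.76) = 60.19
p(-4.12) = 822.08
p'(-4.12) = -720.24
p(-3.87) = 656.26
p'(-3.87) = -608.47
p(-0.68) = -1.00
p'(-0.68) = -9.17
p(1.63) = 37.12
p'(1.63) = 51.78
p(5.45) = 1715.49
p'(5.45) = 1211.01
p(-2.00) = 65.00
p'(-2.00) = -113.00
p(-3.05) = 281.89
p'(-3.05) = -324.60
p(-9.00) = 15164.00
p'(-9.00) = -6455.00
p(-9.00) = 15164.00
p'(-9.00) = -6455.00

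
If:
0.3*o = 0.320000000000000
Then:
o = 1.07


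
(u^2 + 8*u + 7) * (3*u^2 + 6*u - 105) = 3*u^4 + 30*u^3 - 36*u^2 - 798*u - 735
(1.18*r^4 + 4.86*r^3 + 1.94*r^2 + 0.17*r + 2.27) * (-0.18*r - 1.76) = -0.2124*r^5 - 2.9516*r^4 - 8.9028*r^3 - 3.445*r^2 - 0.7078*r - 3.9952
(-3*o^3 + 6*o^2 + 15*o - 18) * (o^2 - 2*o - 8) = -3*o^5 + 12*o^4 + 27*o^3 - 96*o^2 - 84*o + 144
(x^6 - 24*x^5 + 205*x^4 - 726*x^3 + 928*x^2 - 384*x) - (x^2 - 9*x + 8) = x^6 - 24*x^5 + 205*x^4 - 726*x^3 + 927*x^2 - 375*x - 8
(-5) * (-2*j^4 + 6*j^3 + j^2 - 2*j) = 10*j^4 - 30*j^3 - 5*j^2 + 10*j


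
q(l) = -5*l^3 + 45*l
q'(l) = 45 - 15*l^2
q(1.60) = 51.52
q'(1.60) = 6.60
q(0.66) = 28.26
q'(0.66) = 38.47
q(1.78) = 51.90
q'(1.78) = -2.53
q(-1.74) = -51.96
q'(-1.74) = -0.41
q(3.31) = -32.37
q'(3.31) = -119.34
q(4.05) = -149.90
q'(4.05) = -201.04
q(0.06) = 2.70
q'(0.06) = 44.95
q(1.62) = 51.64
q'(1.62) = 5.63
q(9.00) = -3240.00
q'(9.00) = -1170.00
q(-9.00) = 3240.00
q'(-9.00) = -1170.00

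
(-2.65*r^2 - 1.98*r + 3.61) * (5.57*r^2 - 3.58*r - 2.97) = -14.7605*r^4 - 1.5416*r^3 + 35.0666*r^2 - 7.0432*r - 10.7217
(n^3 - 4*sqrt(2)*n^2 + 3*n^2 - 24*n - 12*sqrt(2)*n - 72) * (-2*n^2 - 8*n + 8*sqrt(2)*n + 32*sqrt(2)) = -2*n^5 - 14*n^4 + 16*sqrt(2)*n^4 - 40*n^3 + 112*sqrt(2)*n^3 - 112*n^2 - 1344*sqrt(2)*n - 192*n - 2304*sqrt(2)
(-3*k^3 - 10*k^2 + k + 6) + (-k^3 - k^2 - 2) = -4*k^3 - 11*k^2 + k + 4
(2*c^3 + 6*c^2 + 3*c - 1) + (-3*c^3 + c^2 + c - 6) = -c^3 + 7*c^2 + 4*c - 7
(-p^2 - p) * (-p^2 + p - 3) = p^4 + 2*p^2 + 3*p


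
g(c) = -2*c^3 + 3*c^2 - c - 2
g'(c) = -6*c^2 + 6*c - 1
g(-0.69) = 0.78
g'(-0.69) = -8.00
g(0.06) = -2.05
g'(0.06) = -0.66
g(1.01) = -2.01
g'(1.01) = -1.06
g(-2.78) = 66.94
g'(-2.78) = -64.05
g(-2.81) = 68.87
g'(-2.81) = -65.24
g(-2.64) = 58.35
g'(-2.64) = -58.66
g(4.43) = -121.43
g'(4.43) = -92.17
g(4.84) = -163.32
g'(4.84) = -112.51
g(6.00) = -332.00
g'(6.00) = -181.00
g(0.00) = -2.00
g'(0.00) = -1.00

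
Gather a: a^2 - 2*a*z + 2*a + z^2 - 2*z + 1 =a^2 + a*(2 - 2*z) + z^2 - 2*z + 1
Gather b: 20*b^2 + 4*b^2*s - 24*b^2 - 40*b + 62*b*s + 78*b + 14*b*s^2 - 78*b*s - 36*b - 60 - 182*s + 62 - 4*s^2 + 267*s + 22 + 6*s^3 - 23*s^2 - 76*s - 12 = b^2*(4*s - 4) + b*(14*s^2 - 16*s + 2) + 6*s^3 - 27*s^2 + 9*s + 12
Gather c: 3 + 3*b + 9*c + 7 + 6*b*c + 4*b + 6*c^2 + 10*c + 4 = 7*b + 6*c^2 + c*(6*b + 19) + 14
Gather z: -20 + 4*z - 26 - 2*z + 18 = 2*z - 28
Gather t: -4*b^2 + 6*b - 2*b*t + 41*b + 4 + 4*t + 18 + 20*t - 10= -4*b^2 + 47*b + t*(24 - 2*b) + 12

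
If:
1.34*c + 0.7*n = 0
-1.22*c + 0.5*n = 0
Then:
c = 0.00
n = 0.00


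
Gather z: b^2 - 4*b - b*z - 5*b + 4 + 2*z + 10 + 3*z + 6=b^2 - 9*b + z*(5 - b) + 20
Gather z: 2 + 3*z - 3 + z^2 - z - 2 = z^2 + 2*z - 3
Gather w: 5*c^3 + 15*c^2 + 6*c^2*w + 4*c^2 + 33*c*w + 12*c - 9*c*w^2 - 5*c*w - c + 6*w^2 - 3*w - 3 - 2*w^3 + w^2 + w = 5*c^3 + 19*c^2 + 11*c - 2*w^3 + w^2*(7 - 9*c) + w*(6*c^2 + 28*c - 2) - 3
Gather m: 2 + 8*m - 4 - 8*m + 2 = 0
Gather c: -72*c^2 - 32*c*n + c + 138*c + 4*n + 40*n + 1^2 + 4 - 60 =-72*c^2 + c*(139 - 32*n) + 44*n - 55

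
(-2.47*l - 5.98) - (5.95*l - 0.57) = -8.42*l - 5.41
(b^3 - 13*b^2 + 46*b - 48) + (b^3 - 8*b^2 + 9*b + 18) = 2*b^3 - 21*b^2 + 55*b - 30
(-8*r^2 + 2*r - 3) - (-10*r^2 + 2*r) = 2*r^2 - 3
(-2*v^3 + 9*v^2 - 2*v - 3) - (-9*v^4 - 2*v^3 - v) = 9*v^4 + 9*v^2 - v - 3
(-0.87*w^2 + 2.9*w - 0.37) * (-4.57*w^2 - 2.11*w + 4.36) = 3.9759*w^4 - 11.4173*w^3 - 8.2213*w^2 + 13.4247*w - 1.6132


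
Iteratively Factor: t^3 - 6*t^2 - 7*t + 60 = (t - 5)*(t^2 - t - 12) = (t - 5)*(t + 3)*(t - 4)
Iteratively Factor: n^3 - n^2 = (n)*(n^2 - n) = n^2*(n - 1)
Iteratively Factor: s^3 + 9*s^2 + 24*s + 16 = (s + 4)*(s^2 + 5*s + 4) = (s + 1)*(s + 4)*(s + 4)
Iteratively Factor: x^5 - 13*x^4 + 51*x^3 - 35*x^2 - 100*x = (x - 5)*(x^4 - 8*x^3 + 11*x^2 + 20*x) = (x - 5)^2*(x^3 - 3*x^2 - 4*x) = (x - 5)^2*(x + 1)*(x^2 - 4*x) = (x - 5)^2*(x - 4)*(x + 1)*(x)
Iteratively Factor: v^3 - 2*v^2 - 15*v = (v)*(v^2 - 2*v - 15) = v*(v + 3)*(v - 5)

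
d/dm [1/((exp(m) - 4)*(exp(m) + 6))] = -2*(exp(m) + 1)*exp(m)/(exp(4*m) + 4*exp(3*m) - 44*exp(2*m) - 96*exp(m) + 576)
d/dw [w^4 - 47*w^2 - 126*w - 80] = 4*w^3 - 94*w - 126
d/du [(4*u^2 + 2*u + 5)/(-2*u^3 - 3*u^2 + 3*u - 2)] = (8*u^4 + 8*u^3 + 48*u^2 + 14*u - 19)/(4*u^6 + 12*u^5 - 3*u^4 - 10*u^3 + 21*u^2 - 12*u + 4)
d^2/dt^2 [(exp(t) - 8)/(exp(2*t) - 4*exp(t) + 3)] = (exp(4*t) - 28*exp(3*t) + 78*exp(2*t) - 20*exp(t) - 87)*exp(t)/(exp(6*t) - 12*exp(5*t) + 57*exp(4*t) - 136*exp(3*t) + 171*exp(2*t) - 108*exp(t) + 27)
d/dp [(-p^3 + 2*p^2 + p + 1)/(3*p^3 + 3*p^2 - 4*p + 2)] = (-9*p^4 + 2*p^3 - 26*p^2 + 2*p + 6)/(9*p^6 + 18*p^5 - 15*p^4 - 12*p^3 + 28*p^2 - 16*p + 4)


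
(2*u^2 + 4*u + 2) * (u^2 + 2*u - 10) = 2*u^4 + 8*u^3 - 10*u^2 - 36*u - 20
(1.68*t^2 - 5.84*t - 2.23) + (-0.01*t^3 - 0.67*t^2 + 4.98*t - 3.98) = -0.01*t^3 + 1.01*t^2 - 0.859999999999999*t - 6.21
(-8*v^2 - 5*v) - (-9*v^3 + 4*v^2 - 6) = 9*v^3 - 12*v^2 - 5*v + 6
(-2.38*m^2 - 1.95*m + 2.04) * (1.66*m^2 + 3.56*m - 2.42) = -3.9508*m^4 - 11.7098*m^3 + 2.204*m^2 + 11.9814*m - 4.9368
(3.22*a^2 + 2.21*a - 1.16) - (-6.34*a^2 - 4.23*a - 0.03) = 9.56*a^2 + 6.44*a - 1.13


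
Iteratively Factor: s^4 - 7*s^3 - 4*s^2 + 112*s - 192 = (s - 3)*(s^3 - 4*s^2 - 16*s + 64) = (s - 3)*(s + 4)*(s^2 - 8*s + 16) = (s - 4)*(s - 3)*(s + 4)*(s - 4)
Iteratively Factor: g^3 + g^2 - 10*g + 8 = (g - 1)*(g^2 + 2*g - 8) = (g - 1)*(g + 4)*(g - 2)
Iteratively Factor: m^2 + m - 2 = (m - 1)*(m + 2)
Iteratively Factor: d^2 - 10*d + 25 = (d - 5)*(d - 5)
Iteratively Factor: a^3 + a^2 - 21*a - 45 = (a - 5)*(a^2 + 6*a + 9) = (a - 5)*(a + 3)*(a + 3)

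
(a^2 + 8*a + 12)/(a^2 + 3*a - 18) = (a + 2)/(a - 3)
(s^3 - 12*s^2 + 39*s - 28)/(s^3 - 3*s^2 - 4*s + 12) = (s^3 - 12*s^2 + 39*s - 28)/(s^3 - 3*s^2 - 4*s + 12)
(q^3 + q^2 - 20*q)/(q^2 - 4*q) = q + 5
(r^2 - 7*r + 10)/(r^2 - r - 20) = (r - 2)/(r + 4)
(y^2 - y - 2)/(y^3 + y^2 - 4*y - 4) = 1/(y + 2)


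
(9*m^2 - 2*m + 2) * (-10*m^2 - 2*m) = -90*m^4 + 2*m^3 - 16*m^2 - 4*m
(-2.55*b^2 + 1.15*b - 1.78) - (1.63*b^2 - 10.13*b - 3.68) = -4.18*b^2 + 11.28*b + 1.9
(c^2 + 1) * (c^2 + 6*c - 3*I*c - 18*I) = c^4 + 6*c^3 - 3*I*c^3 + c^2 - 18*I*c^2 + 6*c - 3*I*c - 18*I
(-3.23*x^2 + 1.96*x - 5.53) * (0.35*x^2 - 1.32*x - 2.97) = -1.1305*x^4 + 4.9496*x^3 + 5.0704*x^2 + 1.4784*x + 16.4241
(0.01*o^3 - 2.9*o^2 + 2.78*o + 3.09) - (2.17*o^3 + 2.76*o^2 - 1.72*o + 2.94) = -2.16*o^3 - 5.66*o^2 + 4.5*o + 0.15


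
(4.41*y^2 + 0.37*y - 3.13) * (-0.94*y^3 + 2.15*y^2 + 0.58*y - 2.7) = -4.1454*y^5 + 9.1337*y^4 + 6.2955*y^3 - 18.4219*y^2 - 2.8144*y + 8.451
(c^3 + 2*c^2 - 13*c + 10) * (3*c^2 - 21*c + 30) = 3*c^5 - 15*c^4 - 51*c^3 + 363*c^2 - 600*c + 300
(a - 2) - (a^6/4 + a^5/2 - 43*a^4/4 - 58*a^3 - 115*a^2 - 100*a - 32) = -a^6/4 - a^5/2 + 43*a^4/4 + 58*a^3 + 115*a^2 + 101*a + 30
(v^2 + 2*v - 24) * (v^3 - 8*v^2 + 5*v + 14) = v^5 - 6*v^4 - 35*v^3 + 216*v^2 - 92*v - 336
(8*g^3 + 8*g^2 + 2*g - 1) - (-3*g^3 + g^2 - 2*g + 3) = 11*g^3 + 7*g^2 + 4*g - 4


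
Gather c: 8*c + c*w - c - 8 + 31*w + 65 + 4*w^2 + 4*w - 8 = c*(w + 7) + 4*w^2 + 35*w + 49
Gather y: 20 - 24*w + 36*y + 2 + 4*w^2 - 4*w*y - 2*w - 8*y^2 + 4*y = 4*w^2 - 26*w - 8*y^2 + y*(40 - 4*w) + 22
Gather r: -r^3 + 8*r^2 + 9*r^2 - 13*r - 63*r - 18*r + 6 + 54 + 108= -r^3 + 17*r^2 - 94*r + 168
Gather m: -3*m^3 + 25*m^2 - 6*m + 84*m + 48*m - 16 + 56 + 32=-3*m^3 + 25*m^2 + 126*m + 72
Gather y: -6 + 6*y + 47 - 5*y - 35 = y + 6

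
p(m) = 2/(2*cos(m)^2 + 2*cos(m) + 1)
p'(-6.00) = 0.14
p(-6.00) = 0.42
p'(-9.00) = 1.93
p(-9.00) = 2.39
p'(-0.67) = -0.44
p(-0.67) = 0.53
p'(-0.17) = -0.08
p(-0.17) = 0.41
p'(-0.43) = -0.24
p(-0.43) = 0.45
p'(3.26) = 0.48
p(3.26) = 2.03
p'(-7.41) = -1.35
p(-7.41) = 0.90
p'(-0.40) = -0.21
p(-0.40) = 0.44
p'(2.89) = -1.06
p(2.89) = 2.13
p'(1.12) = 1.33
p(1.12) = 0.89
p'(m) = 2*(4*sin(m)*cos(m) + 2*sin(m))/(2*cos(m)^2 + 2*cos(m) + 1)^2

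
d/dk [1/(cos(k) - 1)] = sin(k)/(cos(k) - 1)^2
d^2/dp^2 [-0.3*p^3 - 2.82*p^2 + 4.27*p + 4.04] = -1.8*p - 5.64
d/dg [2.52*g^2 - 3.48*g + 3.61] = 5.04*g - 3.48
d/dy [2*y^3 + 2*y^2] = 2*y*(3*y + 2)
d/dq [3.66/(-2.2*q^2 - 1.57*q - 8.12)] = (16.104*q + 5.7462)/(2.2*q^2 + 1.57*q + 8.12)^2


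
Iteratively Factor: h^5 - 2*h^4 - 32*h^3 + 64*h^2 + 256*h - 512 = (h - 2)*(h^4 - 32*h^2 + 256) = (h - 2)*(h + 4)*(h^3 - 4*h^2 - 16*h + 64) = (h - 2)*(h + 4)^2*(h^2 - 8*h + 16) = (h - 4)*(h - 2)*(h + 4)^2*(h - 4)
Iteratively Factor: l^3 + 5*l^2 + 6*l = (l + 3)*(l^2 + 2*l) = l*(l + 3)*(l + 2)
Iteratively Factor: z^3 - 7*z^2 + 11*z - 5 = (z - 5)*(z^2 - 2*z + 1) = (z - 5)*(z - 1)*(z - 1)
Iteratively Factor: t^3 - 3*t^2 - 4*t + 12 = (t + 2)*(t^2 - 5*t + 6) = (t - 2)*(t + 2)*(t - 3)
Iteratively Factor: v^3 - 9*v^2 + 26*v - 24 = (v - 4)*(v^2 - 5*v + 6) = (v - 4)*(v - 3)*(v - 2)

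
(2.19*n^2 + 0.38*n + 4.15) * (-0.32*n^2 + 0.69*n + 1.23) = -0.7008*n^4 + 1.3895*n^3 + 1.6279*n^2 + 3.3309*n + 5.1045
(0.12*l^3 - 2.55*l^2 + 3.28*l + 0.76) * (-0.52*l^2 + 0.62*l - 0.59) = -0.0624*l^5 + 1.4004*l^4 - 3.3574*l^3 + 3.1429*l^2 - 1.464*l - 0.4484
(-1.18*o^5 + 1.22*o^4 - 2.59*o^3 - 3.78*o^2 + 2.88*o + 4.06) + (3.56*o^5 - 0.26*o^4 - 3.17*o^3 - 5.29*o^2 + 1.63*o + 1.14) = 2.38*o^5 + 0.96*o^4 - 5.76*o^3 - 9.07*o^2 + 4.51*o + 5.2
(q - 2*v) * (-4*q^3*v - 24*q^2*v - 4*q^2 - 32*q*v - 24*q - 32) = -4*q^4*v + 8*q^3*v^2 - 24*q^3*v - 4*q^3 + 48*q^2*v^2 - 24*q^2*v - 24*q^2 + 64*q*v^2 + 48*q*v - 32*q + 64*v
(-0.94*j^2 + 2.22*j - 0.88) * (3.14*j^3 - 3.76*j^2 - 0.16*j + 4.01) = -2.9516*j^5 + 10.5052*j^4 - 10.96*j^3 - 0.8158*j^2 + 9.043*j - 3.5288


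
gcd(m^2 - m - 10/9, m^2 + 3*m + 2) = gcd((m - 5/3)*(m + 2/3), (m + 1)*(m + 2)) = 1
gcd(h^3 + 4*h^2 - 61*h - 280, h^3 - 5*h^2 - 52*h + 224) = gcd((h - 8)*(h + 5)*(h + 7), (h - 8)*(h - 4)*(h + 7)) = h^2 - h - 56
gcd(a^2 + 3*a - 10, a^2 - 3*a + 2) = a - 2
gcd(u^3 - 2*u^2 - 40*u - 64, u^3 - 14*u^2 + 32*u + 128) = u^2 - 6*u - 16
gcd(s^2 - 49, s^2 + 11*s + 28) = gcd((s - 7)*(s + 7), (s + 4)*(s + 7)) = s + 7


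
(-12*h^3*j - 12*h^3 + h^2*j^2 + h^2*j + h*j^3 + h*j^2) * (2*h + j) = -24*h^4*j - 24*h^4 - 10*h^3*j^2 - 10*h^3*j + 3*h^2*j^3 + 3*h^2*j^2 + h*j^4 + h*j^3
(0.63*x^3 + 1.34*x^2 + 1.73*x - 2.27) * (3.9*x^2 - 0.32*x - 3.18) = 2.457*x^5 + 5.0244*x^4 + 4.3148*x^3 - 13.6678*x^2 - 4.775*x + 7.2186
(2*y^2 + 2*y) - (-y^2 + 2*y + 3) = 3*y^2 - 3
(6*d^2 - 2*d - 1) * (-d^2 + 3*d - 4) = -6*d^4 + 20*d^3 - 29*d^2 + 5*d + 4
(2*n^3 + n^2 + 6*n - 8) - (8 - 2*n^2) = 2*n^3 + 3*n^2 + 6*n - 16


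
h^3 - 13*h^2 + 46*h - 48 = (h - 8)*(h - 3)*(h - 2)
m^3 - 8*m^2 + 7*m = m*(m - 7)*(m - 1)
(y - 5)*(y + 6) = y^2 + y - 30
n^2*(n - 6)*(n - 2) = n^4 - 8*n^3 + 12*n^2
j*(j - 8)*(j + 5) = j^3 - 3*j^2 - 40*j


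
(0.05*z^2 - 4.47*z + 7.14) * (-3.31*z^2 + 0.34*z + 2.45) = -0.1655*z^4 + 14.8127*z^3 - 25.0307*z^2 - 8.5239*z + 17.493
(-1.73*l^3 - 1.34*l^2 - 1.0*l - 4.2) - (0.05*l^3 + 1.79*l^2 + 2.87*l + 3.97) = -1.78*l^3 - 3.13*l^2 - 3.87*l - 8.17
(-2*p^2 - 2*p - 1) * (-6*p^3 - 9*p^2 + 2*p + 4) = 12*p^5 + 30*p^4 + 20*p^3 - 3*p^2 - 10*p - 4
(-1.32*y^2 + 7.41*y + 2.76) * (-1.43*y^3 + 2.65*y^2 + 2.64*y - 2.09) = 1.8876*y^5 - 14.0943*y^4 + 12.2049*y^3 + 29.6352*y^2 - 8.2005*y - 5.7684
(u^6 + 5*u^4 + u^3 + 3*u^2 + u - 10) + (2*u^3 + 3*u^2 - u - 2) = u^6 + 5*u^4 + 3*u^3 + 6*u^2 - 12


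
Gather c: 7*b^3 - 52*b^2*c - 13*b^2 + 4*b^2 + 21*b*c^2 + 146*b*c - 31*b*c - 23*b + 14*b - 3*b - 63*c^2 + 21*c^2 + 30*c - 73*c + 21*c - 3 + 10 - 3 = 7*b^3 - 9*b^2 - 12*b + c^2*(21*b - 42) + c*(-52*b^2 + 115*b - 22) + 4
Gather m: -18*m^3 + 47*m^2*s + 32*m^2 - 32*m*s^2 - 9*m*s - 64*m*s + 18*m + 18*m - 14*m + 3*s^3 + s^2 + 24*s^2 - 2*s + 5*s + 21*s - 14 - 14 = -18*m^3 + m^2*(47*s + 32) + m*(-32*s^2 - 73*s + 22) + 3*s^3 + 25*s^2 + 24*s - 28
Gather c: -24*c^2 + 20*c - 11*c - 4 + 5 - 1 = -24*c^2 + 9*c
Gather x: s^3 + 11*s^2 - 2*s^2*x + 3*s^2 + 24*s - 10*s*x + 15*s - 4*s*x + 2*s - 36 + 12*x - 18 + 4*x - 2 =s^3 + 14*s^2 + 41*s + x*(-2*s^2 - 14*s + 16) - 56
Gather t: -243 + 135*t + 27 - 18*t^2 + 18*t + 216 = -18*t^2 + 153*t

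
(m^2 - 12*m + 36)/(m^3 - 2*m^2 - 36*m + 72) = (m - 6)/(m^2 + 4*m - 12)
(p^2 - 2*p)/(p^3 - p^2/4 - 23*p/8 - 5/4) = 8*p/(8*p^2 + 14*p + 5)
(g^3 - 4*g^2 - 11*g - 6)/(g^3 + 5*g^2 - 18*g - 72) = (g^3 - 4*g^2 - 11*g - 6)/(g^3 + 5*g^2 - 18*g - 72)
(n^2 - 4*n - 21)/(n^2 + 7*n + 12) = (n - 7)/(n + 4)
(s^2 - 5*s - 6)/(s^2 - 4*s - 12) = (s + 1)/(s + 2)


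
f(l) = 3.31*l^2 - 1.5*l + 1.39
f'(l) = 6.62*l - 1.5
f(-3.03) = 36.32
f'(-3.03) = -21.56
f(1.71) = 8.50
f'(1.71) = 9.82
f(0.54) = 1.55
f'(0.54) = 2.07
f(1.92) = 10.71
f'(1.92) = 11.21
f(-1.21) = 8.05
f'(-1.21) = -9.51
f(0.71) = 1.99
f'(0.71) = 3.20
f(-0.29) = 2.10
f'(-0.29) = -3.42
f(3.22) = 30.88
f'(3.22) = 19.82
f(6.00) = 111.55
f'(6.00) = 38.22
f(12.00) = 460.03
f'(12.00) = 77.94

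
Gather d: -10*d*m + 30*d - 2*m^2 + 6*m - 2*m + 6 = d*(30 - 10*m) - 2*m^2 + 4*m + 6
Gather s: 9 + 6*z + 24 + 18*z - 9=24*z + 24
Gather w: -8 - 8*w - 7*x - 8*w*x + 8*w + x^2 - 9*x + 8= -8*w*x + x^2 - 16*x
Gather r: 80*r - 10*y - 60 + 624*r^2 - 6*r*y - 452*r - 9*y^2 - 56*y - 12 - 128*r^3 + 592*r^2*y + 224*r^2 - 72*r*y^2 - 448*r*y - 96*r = -128*r^3 + r^2*(592*y + 848) + r*(-72*y^2 - 454*y - 468) - 9*y^2 - 66*y - 72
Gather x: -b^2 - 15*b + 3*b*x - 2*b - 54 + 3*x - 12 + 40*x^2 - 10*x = -b^2 - 17*b + 40*x^2 + x*(3*b - 7) - 66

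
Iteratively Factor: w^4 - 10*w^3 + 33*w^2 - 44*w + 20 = (w - 2)*(w^3 - 8*w^2 + 17*w - 10) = (w - 2)*(w - 1)*(w^2 - 7*w + 10) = (w - 5)*(w - 2)*(w - 1)*(w - 2)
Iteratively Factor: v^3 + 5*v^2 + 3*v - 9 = (v - 1)*(v^2 + 6*v + 9) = (v - 1)*(v + 3)*(v + 3)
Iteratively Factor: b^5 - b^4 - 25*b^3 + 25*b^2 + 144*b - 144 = (b - 1)*(b^4 - 25*b^2 + 144) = (b - 3)*(b - 1)*(b^3 + 3*b^2 - 16*b - 48) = (b - 4)*(b - 3)*(b - 1)*(b^2 + 7*b + 12) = (b - 4)*(b - 3)*(b - 1)*(b + 3)*(b + 4)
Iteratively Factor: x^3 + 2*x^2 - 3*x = (x + 3)*(x^2 - x) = x*(x + 3)*(x - 1)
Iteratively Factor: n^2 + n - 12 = (n - 3)*(n + 4)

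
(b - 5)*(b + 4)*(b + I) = b^3 - b^2 + I*b^2 - 20*b - I*b - 20*I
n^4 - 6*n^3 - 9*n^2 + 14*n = n*(n - 7)*(n - 1)*(n + 2)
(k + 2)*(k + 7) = k^2 + 9*k + 14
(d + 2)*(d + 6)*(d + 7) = d^3 + 15*d^2 + 68*d + 84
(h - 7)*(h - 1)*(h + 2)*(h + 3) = h^4 - 3*h^3 - 27*h^2 - 13*h + 42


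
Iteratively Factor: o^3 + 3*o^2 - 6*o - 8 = (o + 4)*(o^2 - o - 2) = (o - 2)*(o + 4)*(o + 1)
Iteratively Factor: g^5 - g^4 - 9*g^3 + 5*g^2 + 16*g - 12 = (g - 1)*(g^4 - 9*g^2 - 4*g + 12) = (g - 1)*(g + 2)*(g^3 - 2*g^2 - 5*g + 6) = (g - 1)*(g + 2)^2*(g^2 - 4*g + 3) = (g - 3)*(g - 1)*(g + 2)^2*(g - 1)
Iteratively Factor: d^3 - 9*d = (d - 3)*(d^2 + 3*d) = (d - 3)*(d + 3)*(d)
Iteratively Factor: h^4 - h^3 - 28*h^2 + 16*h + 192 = (h - 4)*(h^3 + 3*h^2 - 16*h - 48) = (h - 4)*(h + 4)*(h^2 - h - 12) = (h - 4)^2*(h + 4)*(h + 3)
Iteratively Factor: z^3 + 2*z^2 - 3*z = (z - 1)*(z^2 + 3*z) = z*(z - 1)*(z + 3)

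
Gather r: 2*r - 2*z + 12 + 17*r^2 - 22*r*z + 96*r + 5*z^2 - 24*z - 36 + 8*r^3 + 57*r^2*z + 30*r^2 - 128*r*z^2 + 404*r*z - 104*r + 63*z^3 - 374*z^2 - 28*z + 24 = 8*r^3 + r^2*(57*z + 47) + r*(-128*z^2 + 382*z - 6) + 63*z^3 - 369*z^2 - 54*z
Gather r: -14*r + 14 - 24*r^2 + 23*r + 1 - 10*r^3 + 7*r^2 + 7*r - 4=-10*r^3 - 17*r^2 + 16*r + 11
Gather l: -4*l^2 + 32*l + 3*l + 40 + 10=-4*l^2 + 35*l + 50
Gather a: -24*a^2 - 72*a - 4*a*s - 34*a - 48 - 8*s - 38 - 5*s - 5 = -24*a^2 + a*(-4*s - 106) - 13*s - 91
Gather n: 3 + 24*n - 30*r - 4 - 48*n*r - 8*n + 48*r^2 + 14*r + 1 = n*(16 - 48*r) + 48*r^2 - 16*r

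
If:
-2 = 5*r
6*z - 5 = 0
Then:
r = -2/5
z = 5/6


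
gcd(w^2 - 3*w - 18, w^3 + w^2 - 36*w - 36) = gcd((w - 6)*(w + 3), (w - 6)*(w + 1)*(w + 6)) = w - 6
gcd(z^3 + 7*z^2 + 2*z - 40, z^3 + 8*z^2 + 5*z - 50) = z^2 + 3*z - 10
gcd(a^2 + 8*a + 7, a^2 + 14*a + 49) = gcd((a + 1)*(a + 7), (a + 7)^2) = a + 7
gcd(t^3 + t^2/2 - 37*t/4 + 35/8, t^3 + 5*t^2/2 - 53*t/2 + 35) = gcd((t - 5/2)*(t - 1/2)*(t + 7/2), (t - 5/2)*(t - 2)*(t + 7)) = t - 5/2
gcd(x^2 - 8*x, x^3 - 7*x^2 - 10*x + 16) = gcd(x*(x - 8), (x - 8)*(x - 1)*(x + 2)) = x - 8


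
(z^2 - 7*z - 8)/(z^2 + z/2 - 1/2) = 2*(z - 8)/(2*z - 1)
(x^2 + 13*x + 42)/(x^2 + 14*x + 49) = (x + 6)/(x + 7)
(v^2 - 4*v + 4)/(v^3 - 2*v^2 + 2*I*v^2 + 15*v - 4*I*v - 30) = (v - 2)/(v^2 + 2*I*v + 15)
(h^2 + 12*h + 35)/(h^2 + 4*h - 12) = (h^2 + 12*h + 35)/(h^2 + 4*h - 12)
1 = 1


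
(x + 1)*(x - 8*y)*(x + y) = x^3 - 7*x^2*y + x^2 - 8*x*y^2 - 7*x*y - 8*y^2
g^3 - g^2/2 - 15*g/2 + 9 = (g - 2)*(g - 3/2)*(g + 3)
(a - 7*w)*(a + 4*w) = a^2 - 3*a*w - 28*w^2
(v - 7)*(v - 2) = v^2 - 9*v + 14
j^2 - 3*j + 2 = (j - 2)*(j - 1)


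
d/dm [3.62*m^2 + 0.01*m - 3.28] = 7.24*m + 0.01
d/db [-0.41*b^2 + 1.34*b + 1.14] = 1.34 - 0.82*b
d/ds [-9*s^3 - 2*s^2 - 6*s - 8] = -27*s^2 - 4*s - 6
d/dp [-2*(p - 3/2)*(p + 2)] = -4*p - 1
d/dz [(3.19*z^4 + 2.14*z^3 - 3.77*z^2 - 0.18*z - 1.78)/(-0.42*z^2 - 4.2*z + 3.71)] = (-2.6796*z^5 - 41.0928*z^4 + 29.3636*z^3 + 39.5766*z^2 - 29.4686*z - 8.1438)/(0.1764*z^4 + 3.528*z^3 + 14.5236*z^2 - 31.164*z + 13.7641)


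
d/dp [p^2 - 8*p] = 2*p - 8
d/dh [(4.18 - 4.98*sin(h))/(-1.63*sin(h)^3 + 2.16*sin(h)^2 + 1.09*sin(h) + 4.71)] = (-16.2348*sin(h)^3 + 31.197*sin(h)^2 - 18.0576*sin(h) - 28.012)*cos(h)/(2.6569*sin(h)^6 - 7.0416*sin(h)^5 + 1.1122*sin(h)^4 - 10.6458*sin(h)^3 + 21.5353*sin(h)^2 + 10.2678*sin(h) + 22.1841)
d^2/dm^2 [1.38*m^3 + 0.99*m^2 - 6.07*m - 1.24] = 8.28*m + 1.98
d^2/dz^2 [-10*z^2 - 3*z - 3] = -20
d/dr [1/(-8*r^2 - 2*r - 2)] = (8*r + 1)/(2*(4*r^2 + r + 1)^2)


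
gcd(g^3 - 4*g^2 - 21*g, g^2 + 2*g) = g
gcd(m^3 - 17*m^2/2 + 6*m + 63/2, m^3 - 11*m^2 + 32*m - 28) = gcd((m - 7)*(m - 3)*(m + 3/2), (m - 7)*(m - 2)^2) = m - 7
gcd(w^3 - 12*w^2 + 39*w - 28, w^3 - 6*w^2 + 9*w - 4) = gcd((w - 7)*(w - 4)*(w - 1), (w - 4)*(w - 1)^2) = w^2 - 5*w + 4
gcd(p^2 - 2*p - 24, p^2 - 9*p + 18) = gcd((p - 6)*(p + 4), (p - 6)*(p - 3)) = p - 6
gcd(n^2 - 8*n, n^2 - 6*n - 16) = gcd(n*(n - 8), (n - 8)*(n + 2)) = n - 8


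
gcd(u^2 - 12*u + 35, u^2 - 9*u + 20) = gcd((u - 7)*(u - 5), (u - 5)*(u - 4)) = u - 5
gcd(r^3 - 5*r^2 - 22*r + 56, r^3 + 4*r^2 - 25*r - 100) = r + 4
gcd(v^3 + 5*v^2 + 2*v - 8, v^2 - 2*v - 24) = v + 4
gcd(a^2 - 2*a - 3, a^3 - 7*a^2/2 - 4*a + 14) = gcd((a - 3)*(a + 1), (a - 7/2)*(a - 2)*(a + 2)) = 1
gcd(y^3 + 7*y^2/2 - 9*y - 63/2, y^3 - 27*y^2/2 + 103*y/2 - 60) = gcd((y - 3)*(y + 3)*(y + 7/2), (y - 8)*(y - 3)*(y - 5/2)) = y - 3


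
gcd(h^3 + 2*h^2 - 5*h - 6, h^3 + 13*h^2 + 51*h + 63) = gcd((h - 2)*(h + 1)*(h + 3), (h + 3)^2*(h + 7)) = h + 3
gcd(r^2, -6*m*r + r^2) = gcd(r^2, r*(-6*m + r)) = r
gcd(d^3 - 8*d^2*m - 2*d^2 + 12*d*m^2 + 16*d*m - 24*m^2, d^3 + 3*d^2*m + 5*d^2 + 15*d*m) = 1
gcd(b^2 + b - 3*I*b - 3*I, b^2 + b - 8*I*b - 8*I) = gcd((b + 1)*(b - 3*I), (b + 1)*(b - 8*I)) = b + 1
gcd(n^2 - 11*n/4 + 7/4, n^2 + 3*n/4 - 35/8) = n - 7/4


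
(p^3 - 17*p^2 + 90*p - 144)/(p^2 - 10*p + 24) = (p^2 - 11*p + 24)/(p - 4)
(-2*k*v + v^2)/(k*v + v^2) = (-2*k + v)/(k + v)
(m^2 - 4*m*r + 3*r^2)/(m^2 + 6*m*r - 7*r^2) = (m - 3*r)/(m + 7*r)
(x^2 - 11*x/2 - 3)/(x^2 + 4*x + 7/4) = 2*(x - 6)/(2*x + 7)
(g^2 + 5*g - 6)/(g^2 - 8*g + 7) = (g + 6)/(g - 7)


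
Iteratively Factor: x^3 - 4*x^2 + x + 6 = (x - 2)*(x^2 - 2*x - 3) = (x - 2)*(x + 1)*(x - 3)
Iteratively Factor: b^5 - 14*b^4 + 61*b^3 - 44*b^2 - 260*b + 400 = (b - 2)*(b^4 - 12*b^3 + 37*b^2 + 30*b - 200) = (b - 2)*(b + 2)*(b^3 - 14*b^2 + 65*b - 100) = (b - 4)*(b - 2)*(b + 2)*(b^2 - 10*b + 25) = (b - 5)*(b - 4)*(b - 2)*(b + 2)*(b - 5)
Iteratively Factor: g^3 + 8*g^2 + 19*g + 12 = (g + 3)*(g^2 + 5*g + 4) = (g + 3)*(g + 4)*(g + 1)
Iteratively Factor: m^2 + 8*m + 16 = (m + 4)*(m + 4)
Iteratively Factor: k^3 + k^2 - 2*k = (k - 1)*(k^2 + 2*k) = (k - 1)*(k + 2)*(k)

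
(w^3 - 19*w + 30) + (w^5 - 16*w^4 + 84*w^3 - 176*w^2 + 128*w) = w^5 - 16*w^4 + 85*w^3 - 176*w^2 + 109*w + 30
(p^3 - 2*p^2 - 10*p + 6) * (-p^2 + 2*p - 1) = -p^5 + 4*p^4 + 5*p^3 - 24*p^2 + 22*p - 6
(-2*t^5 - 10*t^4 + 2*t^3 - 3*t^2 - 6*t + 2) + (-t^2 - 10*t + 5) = -2*t^5 - 10*t^4 + 2*t^3 - 4*t^2 - 16*t + 7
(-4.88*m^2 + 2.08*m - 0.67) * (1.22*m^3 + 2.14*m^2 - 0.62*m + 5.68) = -5.9536*m^5 - 7.9056*m^4 + 6.6594*m^3 - 30.4418*m^2 + 12.2298*m - 3.8056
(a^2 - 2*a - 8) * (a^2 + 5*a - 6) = a^4 + 3*a^3 - 24*a^2 - 28*a + 48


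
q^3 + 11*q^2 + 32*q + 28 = (q + 2)^2*(q + 7)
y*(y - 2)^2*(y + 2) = y^4 - 2*y^3 - 4*y^2 + 8*y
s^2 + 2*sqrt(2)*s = s*(s + 2*sqrt(2))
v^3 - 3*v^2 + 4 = (v - 2)^2*(v + 1)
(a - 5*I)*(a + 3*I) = a^2 - 2*I*a + 15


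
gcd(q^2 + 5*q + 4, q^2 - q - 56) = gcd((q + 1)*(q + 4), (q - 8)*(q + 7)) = 1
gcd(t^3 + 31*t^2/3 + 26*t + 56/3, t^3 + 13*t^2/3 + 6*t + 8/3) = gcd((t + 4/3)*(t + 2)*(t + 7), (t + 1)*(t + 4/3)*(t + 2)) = t^2 + 10*t/3 + 8/3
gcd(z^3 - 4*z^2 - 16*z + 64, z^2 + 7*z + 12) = z + 4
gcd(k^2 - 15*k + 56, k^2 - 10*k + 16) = k - 8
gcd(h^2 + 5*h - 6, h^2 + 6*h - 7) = h - 1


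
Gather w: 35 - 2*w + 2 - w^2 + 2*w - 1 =36 - w^2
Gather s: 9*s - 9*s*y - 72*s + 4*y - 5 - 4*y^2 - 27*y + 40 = s*(-9*y - 63) - 4*y^2 - 23*y + 35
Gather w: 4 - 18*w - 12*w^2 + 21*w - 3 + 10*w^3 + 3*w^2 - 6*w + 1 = 10*w^3 - 9*w^2 - 3*w + 2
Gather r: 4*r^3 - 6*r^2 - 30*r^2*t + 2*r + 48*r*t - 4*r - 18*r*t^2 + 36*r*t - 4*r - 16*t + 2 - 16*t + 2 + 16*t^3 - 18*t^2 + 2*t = 4*r^3 + r^2*(-30*t - 6) + r*(-18*t^2 + 84*t - 6) + 16*t^3 - 18*t^2 - 30*t + 4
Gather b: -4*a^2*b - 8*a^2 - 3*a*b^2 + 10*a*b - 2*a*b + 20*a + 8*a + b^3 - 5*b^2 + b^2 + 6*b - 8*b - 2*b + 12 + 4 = -8*a^2 + 28*a + b^3 + b^2*(-3*a - 4) + b*(-4*a^2 + 8*a - 4) + 16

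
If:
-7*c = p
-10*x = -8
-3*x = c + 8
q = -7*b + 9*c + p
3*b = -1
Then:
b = -1/3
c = -52/5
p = 364/5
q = -277/15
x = 4/5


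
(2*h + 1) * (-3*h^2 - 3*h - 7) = -6*h^3 - 9*h^2 - 17*h - 7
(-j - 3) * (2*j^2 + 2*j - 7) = -2*j^3 - 8*j^2 + j + 21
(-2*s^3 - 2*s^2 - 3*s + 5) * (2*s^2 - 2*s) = -4*s^5 - 2*s^3 + 16*s^2 - 10*s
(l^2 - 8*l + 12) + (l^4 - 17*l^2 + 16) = l^4 - 16*l^2 - 8*l + 28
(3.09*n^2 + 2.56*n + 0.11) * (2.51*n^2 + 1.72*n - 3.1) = 7.7559*n^4 + 11.7404*n^3 - 4.8997*n^2 - 7.7468*n - 0.341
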